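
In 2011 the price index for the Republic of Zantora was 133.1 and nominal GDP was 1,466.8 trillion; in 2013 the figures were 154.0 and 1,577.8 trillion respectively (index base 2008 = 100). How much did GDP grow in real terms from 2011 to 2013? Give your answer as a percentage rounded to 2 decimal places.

-7.03%

Real GDP 2011 = 1466.8 / 1.331 = 1102.03.
Real GDP 2013 = 1577.8 / 1.540 = 1024.55.
Real growth = 1024.55 / 1102.03 − 1 = -0.0703.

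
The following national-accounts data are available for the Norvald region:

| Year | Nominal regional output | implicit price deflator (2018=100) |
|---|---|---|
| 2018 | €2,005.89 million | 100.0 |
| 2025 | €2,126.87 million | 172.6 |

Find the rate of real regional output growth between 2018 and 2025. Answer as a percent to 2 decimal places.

-38.57%

Real regional output 2018 = 2005.89 / 1.000 = 2005.89.
Real regional output 2025 = 2126.87 / 1.726 = 1232.25.
Real growth = 1232.25 / 2005.89 − 1 = -0.3857.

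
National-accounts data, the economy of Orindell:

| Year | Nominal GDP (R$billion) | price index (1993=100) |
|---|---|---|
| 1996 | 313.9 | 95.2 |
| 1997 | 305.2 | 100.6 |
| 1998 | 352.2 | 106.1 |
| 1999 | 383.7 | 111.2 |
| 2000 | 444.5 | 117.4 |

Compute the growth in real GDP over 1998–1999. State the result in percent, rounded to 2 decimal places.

Real GDP 1998 = 352.2/1.061 = 331.95.
Real GDP 1999 = 383.7/1.112 = 345.05.
Change = 345.05/331.95 − 1 = 0.0395.

3.95%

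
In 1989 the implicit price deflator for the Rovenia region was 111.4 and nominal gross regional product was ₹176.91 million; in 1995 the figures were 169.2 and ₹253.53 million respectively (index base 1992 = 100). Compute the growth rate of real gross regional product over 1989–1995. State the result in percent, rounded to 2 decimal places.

Real gross regional product 1989 = 176.91 / 1.114 = 158.81.
Real gross regional product 1995 = 253.53 / 1.692 = 149.84.
Real growth = 149.84 / 158.81 − 1 = -0.0565.

-5.65%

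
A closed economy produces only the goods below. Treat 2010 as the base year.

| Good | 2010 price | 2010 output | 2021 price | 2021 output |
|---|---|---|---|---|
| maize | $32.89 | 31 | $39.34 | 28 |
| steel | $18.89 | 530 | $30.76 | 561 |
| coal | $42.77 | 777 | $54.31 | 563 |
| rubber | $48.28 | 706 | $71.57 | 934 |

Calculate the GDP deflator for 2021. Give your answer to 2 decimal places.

Nominal GDP 2021 = 39.34·28 + 30.76·561 + 54.31·563 + 71.57·934 = 115780.79.
Real GDP 2021 (at 2010 prices) = 32.89·28 + 18.89·561 + 42.77·563 + 48.28·934 = 80691.24.
Deflator = Nominal/Real × 100 = 115780.79/80691.24 × 100 = 143.486.

143.49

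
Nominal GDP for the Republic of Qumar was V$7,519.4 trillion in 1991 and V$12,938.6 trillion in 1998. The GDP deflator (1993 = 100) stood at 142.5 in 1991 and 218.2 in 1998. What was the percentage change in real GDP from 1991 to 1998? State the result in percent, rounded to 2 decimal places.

Deflate each year: 1991 → 7519.4/1.425 = 5276.77; 1998 → 12938.6/2.182 = 5929.70.
So real GDP changed by 5929.70/5276.77 − 1 = 0.1237, i.e. 12.37%.

12.37%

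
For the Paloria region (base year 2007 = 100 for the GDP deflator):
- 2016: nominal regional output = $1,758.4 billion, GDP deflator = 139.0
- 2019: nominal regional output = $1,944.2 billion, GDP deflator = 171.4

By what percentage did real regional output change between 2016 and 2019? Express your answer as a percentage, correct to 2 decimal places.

Deflate each year: 2016 → 1758.4/1.390 = 1265.04; 2019 → 1944.2/1.714 = 1134.31.
So real regional output changed by 1134.31/1265.04 − 1 = -0.1033, i.e. -10.33%.

-10.33%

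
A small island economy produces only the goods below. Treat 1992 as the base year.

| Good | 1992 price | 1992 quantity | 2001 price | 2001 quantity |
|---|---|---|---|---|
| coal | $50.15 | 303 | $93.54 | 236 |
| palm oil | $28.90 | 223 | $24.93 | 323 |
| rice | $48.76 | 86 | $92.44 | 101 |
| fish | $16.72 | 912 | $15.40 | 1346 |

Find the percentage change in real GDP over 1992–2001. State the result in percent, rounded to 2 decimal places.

Real GDP 1992 = Nominal GDP 1992 = 50.15·303 + 28.90·223 + 48.76·86 + 16.72·912 = 41082.15.
Real GDP 2001 (at 1992 prices) = 50.15·236 + 28.90·323 + 48.76·101 + 16.72·1346 = 48599.98.
Real growth = 48599.98/41082.15 − 1 = 0.1830.

18.30%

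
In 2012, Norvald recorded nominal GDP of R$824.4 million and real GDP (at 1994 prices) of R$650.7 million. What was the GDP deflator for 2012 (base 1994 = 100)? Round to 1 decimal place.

GDP deflator = (Nominal / Real) × 100 = 824.4 / 650.7 × 100 = 126.69.

126.7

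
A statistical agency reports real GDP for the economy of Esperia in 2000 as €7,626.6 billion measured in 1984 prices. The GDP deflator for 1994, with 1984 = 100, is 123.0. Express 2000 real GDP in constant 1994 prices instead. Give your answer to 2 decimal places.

€9,380.72 billion

Real GDP in 1994 prices = Real GDP in 1984 prices × (P_1994/P_1984) = 7626.6 × 1.230 = 9380.72.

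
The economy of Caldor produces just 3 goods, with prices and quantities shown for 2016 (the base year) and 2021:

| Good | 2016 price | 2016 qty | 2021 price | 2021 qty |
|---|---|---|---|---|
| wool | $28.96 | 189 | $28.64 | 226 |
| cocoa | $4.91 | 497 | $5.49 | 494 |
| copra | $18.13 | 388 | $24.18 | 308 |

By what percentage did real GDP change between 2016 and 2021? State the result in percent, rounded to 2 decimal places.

Real GDP 2016 = Nominal GDP 2016 = 28.96·189 + 4.91·497 + 18.13·388 = 14948.15.
Real GDP 2021 (at 2016 prices) = 28.96·226 + 4.91·494 + 18.13·308 = 14554.54.
Real growth = 14554.54/14948.15 − 1 = -0.0263.

-2.63%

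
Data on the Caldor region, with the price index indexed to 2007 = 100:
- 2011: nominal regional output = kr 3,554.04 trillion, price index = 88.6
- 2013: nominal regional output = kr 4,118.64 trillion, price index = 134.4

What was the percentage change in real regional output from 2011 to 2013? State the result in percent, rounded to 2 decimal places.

Real regional output 2011 = 3554.04 / 0.886 = 4011.33.
Real regional output 2013 = 4118.64 / 1.344 = 3064.46.
Real growth = 3064.46 / 4011.33 − 1 = -0.2360.

-23.60%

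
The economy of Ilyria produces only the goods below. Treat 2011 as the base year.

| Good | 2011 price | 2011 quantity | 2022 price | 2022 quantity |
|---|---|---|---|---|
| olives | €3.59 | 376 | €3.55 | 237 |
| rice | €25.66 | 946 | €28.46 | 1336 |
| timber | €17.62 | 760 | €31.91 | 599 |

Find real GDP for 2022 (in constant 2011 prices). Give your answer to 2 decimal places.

€45686.97

Real GDP 2022 = Σ (p_2011 × q_2022) = 3.59·237 + 25.66·1336 + 17.62·599 = 45686.97.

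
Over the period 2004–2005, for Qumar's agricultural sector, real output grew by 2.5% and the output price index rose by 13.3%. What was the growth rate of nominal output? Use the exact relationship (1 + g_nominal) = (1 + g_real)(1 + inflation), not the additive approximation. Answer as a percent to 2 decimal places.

(1 + g_nom) = (1 + g_real)(1 + π) = 1.0250 × 1.1330 = 1.16133.

16.13%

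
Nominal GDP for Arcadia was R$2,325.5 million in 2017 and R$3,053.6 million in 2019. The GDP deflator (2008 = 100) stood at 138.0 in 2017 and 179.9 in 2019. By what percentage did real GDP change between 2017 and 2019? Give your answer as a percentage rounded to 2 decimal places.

Deflate each year: 2017 → 2325.5/1.380 = 1685.14; 2019 → 3053.6/1.799 = 1697.39.
So real GDP changed by 1697.39/1685.14 − 1 = 0.0073, i.e. 0.73%.

0.73%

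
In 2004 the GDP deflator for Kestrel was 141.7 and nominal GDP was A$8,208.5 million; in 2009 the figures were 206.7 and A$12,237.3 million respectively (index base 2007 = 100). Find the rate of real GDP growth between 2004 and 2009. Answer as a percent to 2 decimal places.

2.20%

Deflate each year: 2004 → 8208.5/1.417 = 5792.87; 2009 → 12237.3/2.067 = 5920.32.
So real GDP changed by 5920.32/5792.87 − 1 = 0.0220, i.e. 2.20%.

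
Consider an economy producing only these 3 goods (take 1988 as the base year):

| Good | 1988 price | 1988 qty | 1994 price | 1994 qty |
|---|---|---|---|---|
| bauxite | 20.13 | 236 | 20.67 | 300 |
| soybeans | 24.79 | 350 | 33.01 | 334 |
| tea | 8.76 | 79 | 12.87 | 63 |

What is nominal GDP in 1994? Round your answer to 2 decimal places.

Nominal GDP 1994 = Σ (p_1994 × q_1994) = 20.67·300 + 33.01·334 + 12.87·63 = 18037.15.

18037.15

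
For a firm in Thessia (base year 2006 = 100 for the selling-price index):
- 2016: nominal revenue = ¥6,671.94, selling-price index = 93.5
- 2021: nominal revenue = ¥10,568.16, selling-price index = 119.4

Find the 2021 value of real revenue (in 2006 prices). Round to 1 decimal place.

Real revenue = Nominal / (selling-price index/100) = 10568.16 / 1.194 = 8851.06.

¥8,851.1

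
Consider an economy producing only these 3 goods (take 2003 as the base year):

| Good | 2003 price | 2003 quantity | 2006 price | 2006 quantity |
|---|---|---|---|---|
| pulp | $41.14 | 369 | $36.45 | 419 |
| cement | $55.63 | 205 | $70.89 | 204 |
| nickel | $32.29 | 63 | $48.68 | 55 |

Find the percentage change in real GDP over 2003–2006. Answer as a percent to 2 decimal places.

Real GDP 2003 = Nominal GDP 2003 = 41.14·369 + 55.63·205 + 32.29·63 = 28619.08.
Real GDP 2006 (at 2003 prices) = 41.14·419 + 55.63·204 + 32.29·55 = 30362.13.
Real growth = 30362.13/28619.08 − 1 = 0.0609.

6.09%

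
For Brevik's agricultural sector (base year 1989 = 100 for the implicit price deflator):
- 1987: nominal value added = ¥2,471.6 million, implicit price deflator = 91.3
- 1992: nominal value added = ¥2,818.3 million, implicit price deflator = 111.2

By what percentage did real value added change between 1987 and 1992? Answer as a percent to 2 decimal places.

Real value added 1987 = 2471.6 / 0.913 = 2707.12.
Real value added 1992 = 2818.3 / 1.112 = 2534.44.
Real growth = 2534.44 / 2707.12 − 1 = -0.0638.

-6.38%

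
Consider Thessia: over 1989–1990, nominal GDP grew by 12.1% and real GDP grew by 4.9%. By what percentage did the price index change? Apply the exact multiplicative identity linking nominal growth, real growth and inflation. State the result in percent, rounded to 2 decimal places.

6.86%

(1 + g_nom) = (1 + g_real)(1 + π), so π = 1.1210 / 1.0490 − 1 = 0.06864.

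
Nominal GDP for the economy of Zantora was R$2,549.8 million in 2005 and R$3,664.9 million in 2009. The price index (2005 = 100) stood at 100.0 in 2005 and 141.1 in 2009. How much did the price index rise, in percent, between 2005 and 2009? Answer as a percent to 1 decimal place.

41.1%

Price-level change = 141.1 / 100.0 − 1 = 0.4110.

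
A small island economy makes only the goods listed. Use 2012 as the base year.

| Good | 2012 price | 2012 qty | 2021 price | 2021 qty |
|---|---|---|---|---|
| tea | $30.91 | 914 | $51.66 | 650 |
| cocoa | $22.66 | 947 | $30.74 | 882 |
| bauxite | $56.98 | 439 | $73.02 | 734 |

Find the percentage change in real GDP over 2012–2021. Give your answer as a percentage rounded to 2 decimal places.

9.60%

Real GDP 2012 = Nominal GDP 2012 = 30.91·914 + 22.66·947 + 56.98·439 = 74724.98.
Real GDP 2021 (at 2012 prices) = 30.91·650 + 22.66·882 + 56.98·734 = 81900.94.
Real growth = 81900.94/74724.98 − 1 = 0.0960.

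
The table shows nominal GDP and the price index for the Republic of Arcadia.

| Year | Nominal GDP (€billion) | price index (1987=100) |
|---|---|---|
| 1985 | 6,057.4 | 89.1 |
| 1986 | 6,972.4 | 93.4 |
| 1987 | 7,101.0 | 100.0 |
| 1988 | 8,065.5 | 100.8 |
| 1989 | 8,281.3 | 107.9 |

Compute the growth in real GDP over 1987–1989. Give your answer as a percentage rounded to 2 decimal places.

8.08%

Real GDP 1987 = 7101.0/1.000 = 7101.00.
Real GDP 1989 = 8281.3/1.079 = 7674.98.
Change = 7674.98/7101.00 − 1 = 0.0808.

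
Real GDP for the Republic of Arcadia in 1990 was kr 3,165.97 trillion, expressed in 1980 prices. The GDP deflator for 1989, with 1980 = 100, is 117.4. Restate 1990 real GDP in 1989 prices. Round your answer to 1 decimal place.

Real GDP in 1989 prices = Real GDP in 1980 prices × (P_1989/P_1980) = 3165.97 × 1.174 = 3716.85.

kr 3,716.8 trillion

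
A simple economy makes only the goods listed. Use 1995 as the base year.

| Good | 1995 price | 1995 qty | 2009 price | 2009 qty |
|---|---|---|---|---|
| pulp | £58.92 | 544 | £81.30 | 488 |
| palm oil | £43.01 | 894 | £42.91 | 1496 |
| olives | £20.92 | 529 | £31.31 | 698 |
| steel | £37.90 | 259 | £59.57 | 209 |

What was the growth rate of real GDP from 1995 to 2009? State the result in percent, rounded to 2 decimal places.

Real GDP 1995 = Nominal GDP 1995 = 58.92·544 + 43.01·894 + 20.92·529 + 37.90·259 = 91386.20.
Real GDP 2009 (at 1995 prices) = 58.92·488 + 43.01·1496 + 20.92·698 + 37.90·209 = 115619.18.
Real growth = 115619.18/91386.20 − 1 = 0.2652.

26.52%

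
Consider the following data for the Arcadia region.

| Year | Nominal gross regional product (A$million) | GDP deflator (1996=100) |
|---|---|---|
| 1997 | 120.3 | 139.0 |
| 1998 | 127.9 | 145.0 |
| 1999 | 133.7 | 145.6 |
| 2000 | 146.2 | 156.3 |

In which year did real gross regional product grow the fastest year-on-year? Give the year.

1998: real = 127.9/1.450 = 88.21; growth vs 1997 (86.55) = 1.92%.
1999: real = 133.7/1.456 = 91.83; growth vs 1998 (88.21) = 4.10%.
2000: real = 146.2/1.563 = 93.54; growth vs 1999 (91.83) = 1.86%.

1999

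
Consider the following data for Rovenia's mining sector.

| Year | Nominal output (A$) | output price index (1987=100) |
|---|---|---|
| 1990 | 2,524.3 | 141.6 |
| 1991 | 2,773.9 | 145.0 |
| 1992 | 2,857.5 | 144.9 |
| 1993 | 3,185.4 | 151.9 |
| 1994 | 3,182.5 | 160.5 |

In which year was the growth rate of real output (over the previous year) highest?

1991

1991: real = 2773.9/1.450 = 1913.03; growth vs 1990 (1782.70) = 7.31%.
1992: real = 2857.5/1.449 = 1972.05; growth vs 1991 (1913.03) = 3.09%.
1993: real = 3185.4/1.519 = 2097.04; growth vs 1992 (1972.05) = 6.34%.
1994: real = 3182.5/1.605 = 1982.87; growth vs 1993 (2097.04) = -5.44%.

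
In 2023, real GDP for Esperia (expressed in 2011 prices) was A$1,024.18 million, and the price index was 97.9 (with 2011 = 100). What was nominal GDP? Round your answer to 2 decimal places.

Nominal GDP = Real × (price index/100) = 1024.18 × 0.979 = 1002.67.

A$1,002.67 million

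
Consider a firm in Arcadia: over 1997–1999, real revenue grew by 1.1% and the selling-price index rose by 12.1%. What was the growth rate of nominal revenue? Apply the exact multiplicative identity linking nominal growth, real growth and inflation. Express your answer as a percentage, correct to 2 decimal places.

13.33%

(1 + g_nom) = (1 + g_real)(1 + π) = 1.0110 × 1.1210 = 1.13333.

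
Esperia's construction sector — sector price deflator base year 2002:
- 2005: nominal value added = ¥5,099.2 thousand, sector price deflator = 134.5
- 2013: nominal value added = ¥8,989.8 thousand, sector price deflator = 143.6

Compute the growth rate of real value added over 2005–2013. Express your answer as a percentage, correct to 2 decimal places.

Deflate each year: 2005 → 5099.2/1.345 = 3791.23; 2013 → 8989.8/1.436 = 6260.31.
So real value added changed by 6260.31/3791.23 − 1 = 0.6513, i.e. 65.13%.

65.13%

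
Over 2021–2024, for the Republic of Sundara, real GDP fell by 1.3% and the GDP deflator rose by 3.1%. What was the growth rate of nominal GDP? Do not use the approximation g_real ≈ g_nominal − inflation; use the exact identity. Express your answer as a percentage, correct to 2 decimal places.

1.76%

(1 + g_nom) = (1 + g_real)(1 + π) = 0.9870 × 1.0310 = 1.01760.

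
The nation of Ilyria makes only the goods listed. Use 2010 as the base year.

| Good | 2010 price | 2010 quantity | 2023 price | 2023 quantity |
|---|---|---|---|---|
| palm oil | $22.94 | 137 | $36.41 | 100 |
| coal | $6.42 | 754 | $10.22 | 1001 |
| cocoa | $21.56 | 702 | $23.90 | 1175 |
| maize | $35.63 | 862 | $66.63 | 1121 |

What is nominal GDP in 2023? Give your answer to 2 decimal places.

$116645.95

Nominal GDP 2023 = Σ (p_2023 × q_2023) = 36.41·100 + 10.22·1001 + 23.90·1175 + 66.63·1121 = 116645.95.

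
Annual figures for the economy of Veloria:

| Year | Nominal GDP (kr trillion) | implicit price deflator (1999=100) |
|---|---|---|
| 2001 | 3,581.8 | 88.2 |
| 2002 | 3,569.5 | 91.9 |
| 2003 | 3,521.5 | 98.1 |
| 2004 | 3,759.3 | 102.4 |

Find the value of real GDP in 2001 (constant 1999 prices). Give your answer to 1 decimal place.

kr 4,061.0 trillion

Real GDP 2001 = 3581.8 / 0.882 = 4061.00.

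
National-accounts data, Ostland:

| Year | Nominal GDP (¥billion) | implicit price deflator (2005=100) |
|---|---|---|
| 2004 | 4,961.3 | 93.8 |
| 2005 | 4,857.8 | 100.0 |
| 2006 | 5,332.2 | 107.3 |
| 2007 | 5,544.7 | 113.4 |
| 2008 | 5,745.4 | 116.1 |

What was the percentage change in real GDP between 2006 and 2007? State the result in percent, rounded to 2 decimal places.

-1.61%

Real GDP 2006 = 5332.2/1.073 = 4969.43.
Real GDP 2007 = 5544.7/1.134 = 4889.51.
Change = 4889.51/4969.43 − 1 = -0.0161.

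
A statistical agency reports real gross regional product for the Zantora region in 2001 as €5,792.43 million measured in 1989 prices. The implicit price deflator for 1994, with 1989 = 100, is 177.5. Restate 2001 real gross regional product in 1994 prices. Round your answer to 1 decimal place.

Real gross regional product in 1994 prices = Real gross regional product in 1989 prices × (P_1994/P_1989) = 5792.43 × 1.775 = 10281.56.

€10,281.6 million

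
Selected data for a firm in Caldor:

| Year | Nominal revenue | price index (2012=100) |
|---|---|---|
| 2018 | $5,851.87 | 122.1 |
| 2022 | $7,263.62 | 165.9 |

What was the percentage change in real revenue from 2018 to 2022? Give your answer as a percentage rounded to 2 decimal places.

Real revenue 2018 = 5851.87 / 1.221 = 4792.69.
Real revenue 2022 = 7263.62 / 1.659 = 4378.31.
Real growth = 4378.31 / 4792.69 − 1 = -0.0865.

-8.65%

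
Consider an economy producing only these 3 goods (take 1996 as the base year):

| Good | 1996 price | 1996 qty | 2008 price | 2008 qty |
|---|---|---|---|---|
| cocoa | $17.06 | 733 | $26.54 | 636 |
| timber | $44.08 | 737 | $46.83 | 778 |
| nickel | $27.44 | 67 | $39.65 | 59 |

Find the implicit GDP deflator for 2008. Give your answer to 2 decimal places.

Nominal GDP 2008 = 26.54·636 + 46.83·778 + 39.65·59 = 55652.53.
Real GDP 2008 (at 1996 prices) = 17.06·636 + 44.08·778 + 27.44·59 = 46763.36.
Deflator = Nominal/Real × 100 = 55652.53/46763.36 × 100 = 119.009.

119.01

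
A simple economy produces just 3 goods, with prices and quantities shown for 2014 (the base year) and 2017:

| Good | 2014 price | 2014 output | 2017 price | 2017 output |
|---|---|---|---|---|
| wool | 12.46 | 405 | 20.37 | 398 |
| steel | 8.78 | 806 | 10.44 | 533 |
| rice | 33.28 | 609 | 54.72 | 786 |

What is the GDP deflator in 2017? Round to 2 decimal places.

158.34

Nominal GDP 2017 = 20.37·398 + 10.44·533 + 54.72·786 = 56681.70.
Real GDP 2017 (at 2014 prices) = 12.46·398 + 8.78·533 + 33.28·786 = 35796.90.
Deflator = Nominal/Real × 100 = 56681.70/35796.90 × 100 = 158.342.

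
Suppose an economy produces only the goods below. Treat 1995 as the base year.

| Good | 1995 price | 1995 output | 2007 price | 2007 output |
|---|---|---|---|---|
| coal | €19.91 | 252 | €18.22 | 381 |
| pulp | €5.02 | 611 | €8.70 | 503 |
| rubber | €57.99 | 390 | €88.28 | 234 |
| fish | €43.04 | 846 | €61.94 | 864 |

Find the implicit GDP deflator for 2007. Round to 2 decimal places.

Nominal GDP 2007 = 18.22·381 + 8.70·503 + 88.28·234 + 61.94·864 = 85491.60.
Real GDP 2007 (at 1995 prices) = 19.91·381 + 5.02·503 + 57.99·234 + 43.04·864 = 60866.99.
Deflator = Nominal/Real × 100 = 85491.60/60866.99 × 100 = 140.456.

140.46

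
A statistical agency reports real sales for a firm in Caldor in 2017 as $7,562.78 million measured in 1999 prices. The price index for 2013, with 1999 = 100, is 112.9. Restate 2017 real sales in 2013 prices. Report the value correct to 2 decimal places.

Real sales in 2013 prices = Real sales in 1999 prices × (P_2013/P_1999) = 7562.78 × 1.129 = 8538.38.

$8,538.38 million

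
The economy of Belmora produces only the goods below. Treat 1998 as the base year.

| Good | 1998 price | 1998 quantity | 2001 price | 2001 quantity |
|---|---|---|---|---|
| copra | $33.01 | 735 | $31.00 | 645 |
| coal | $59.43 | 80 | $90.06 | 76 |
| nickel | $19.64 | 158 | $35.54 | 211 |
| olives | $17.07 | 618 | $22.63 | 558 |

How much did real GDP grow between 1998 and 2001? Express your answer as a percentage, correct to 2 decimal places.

-7.48%

Real GDP 1998 = Nominal GDP 1998 = 33.01·735 + 59.43·80 + 19.64·158 + 17.07·618 = 42669.13.
Real GDP 2001 (at 1998 prices) = 33.01·645 + 59.43·76 + 19.64·211 + 17.07·558 = 39477.23.
Real growth = 39477.23/42669.13 − 1 = -0.0748.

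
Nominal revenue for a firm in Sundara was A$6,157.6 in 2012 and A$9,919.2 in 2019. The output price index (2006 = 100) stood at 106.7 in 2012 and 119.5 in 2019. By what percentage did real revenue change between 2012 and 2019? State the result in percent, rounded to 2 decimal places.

Deflate each year: 2012 → 6157.6/1.067 = 5770.95; 2019 → 9919.2/1.195 = 8300.59.
So real revenue changed by 8300.59/5770.95 − 1 = 0.4383, i.e. 43.83%.

43.83%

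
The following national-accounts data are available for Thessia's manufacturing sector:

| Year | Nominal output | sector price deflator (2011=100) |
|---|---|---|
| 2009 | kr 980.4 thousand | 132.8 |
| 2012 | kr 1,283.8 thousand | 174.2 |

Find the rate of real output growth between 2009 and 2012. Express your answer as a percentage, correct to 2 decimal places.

Deflate each year: 2009 → 980.4/1.328 = 738.25; 2012 → 1283.8/1.742 = 736.97.
So real output changed by 736.97/738.25 − 1 = -0.0017, i.e. -0.17%.

-0.17%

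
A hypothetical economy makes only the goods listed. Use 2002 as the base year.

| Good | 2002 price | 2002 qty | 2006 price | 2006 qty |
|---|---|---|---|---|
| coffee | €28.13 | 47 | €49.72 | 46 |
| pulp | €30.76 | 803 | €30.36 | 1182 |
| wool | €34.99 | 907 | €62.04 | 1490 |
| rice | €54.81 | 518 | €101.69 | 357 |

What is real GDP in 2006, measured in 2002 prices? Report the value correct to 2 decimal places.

€109354.57

Real GDP 2006 = Σ (p_2002 × q_2006) = 28.13·46 + 30.76·1182 + 34.99·1490 + 54.81·357 = 109354.57.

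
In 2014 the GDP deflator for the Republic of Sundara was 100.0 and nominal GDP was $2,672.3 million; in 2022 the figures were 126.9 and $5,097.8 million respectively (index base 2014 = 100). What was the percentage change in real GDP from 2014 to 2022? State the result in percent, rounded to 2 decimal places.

50.33%

Deflate each year: 2014 → 2672.3/1.000 = 2672.30; 2022 → 5097.8/1.269 = 4017.18.
So real GDP changed by 4017.18/2672.30 − 1 = 0.5033, i.e. 50.33%.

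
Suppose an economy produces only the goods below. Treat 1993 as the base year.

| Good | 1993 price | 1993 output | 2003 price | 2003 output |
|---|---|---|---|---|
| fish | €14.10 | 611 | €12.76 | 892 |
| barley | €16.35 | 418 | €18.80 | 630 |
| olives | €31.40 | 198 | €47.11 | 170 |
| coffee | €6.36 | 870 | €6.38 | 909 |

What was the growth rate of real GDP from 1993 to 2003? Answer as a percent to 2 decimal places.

Real GDP 1993 = Nominal GDP 1993 = 14.10·611 + 16.35·418 + 31.40·198 + 6.36·870 = 27199.80.
Real GDP 2003 (at 1993 prices) = 14.10·892 + 16.35·630 + 31.40·170 + 6.36·909 = 33996.94.
Real growth = 33996.94/27199.80 − 1 = 0.2499.

24.99%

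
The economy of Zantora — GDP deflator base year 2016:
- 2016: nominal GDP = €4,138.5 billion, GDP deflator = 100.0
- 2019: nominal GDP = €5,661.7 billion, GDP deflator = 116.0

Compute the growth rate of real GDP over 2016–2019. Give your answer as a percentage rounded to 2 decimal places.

Real GDP 2016 = 4138.5 / 1.000 = 4138.50.
Real GDP 2019 = 5661.7 / 1.160 = 4880.78.
Real growth = 4880.78 / 4138.50 − 1 = 0.1794.

17.94%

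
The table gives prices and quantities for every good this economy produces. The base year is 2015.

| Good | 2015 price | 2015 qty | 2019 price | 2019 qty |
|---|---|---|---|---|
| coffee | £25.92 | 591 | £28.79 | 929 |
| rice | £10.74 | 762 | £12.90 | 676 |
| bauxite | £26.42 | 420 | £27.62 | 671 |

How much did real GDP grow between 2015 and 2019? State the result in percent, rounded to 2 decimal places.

Real GDP 2015 = Nominal GDP 2015 = 25.92·591 + 10.74·762 + 26.42·420 = 34599.00.
Real GDP 2019 (at 2015 prices) = 25.92·929 + 10.74·676 + 26.42·671 = 49067.74.
Real growth = 49067.74/34599.00 − 1 = 0.4182.

41.82%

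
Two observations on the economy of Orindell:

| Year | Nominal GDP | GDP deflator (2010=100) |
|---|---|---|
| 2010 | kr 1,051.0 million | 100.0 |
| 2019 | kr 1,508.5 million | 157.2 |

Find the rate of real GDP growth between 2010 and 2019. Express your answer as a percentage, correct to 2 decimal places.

-8.70%

Real GDP 2010 = 1051.0 / 1.000 = 1051.00.
Real GDP 2019 = 1508.5 / 1.572 = 959.61.
Real growth = 959.61 / 1051.00 − 1 = -0.0870.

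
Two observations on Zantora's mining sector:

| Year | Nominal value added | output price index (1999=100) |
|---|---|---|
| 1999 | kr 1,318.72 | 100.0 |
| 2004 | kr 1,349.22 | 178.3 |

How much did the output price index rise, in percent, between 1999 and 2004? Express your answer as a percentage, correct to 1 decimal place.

78.3%

Price-level change = 178.3 / 100.0 − 1 = 0.7830.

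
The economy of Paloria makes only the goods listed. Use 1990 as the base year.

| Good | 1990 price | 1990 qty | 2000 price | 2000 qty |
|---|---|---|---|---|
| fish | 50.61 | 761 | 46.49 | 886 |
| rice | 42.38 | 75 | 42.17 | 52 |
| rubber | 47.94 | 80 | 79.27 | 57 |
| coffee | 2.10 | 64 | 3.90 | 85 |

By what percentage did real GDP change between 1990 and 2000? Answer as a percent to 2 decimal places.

Real GDP 1990 = Nominal GDP 1990 = 50.61·761 + 42.38·75 + 47.94·80 + 2.10·64 = 45662.31.
Real GDP 2000 (at 1990 prices) = 50.61·886 + 42.38·52 + 47.94·57 + 2.10·85 = 49955.30.
Real growth = 49955.30/45662.31 − 1 = 0.0940.

9.40%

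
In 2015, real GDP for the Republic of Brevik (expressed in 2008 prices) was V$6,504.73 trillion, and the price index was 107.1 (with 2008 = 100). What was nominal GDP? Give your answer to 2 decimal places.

V$6,966.57 trillion

Nominal GDP = Real × (price index/100) = 6504.73 × 1.071 = 6966.57.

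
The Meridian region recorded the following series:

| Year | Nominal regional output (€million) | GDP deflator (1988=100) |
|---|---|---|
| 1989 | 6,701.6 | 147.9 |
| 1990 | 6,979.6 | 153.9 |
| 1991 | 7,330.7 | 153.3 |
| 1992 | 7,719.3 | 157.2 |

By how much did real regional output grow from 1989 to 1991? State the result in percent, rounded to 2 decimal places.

5.53%

Real regional output 1989 = 6701.6/1.479 = 4531.17.
Real regional output 1991 = 7330.7/1.533 = 4781.93.
Change = 4781.93/4531.17 − 1 = 0.0553.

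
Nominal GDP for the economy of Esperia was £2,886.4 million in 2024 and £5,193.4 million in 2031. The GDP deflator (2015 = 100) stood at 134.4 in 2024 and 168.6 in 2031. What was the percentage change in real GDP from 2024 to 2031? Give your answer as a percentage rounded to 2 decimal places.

Real GDP 2024 = 2886.4 / 1.344 = 2147.62.
Real GDP 2031 = 5193.4 / 1.686 = 3080.31.
Real growth = 3080.31 / 2147.62 − 1 = 0.4343.

43.43%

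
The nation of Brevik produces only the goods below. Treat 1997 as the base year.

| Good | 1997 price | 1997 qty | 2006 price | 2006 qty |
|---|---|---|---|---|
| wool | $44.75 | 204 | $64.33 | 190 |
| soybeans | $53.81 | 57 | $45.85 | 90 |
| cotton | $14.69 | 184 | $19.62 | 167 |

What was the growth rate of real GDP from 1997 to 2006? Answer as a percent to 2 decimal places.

6.04%

Real GDP 1997 = Nominal GDP 1997 = 44.75·204 + 53.81·57 + 14.69·184 = 14899.13.
Real GDP 2006 (at 1997 prices) = 44.75·190 + 53.81·90 + 14.69·167 = 15798.63.
Real growth = 15798.63/14899.13 − 1 = 0.0604.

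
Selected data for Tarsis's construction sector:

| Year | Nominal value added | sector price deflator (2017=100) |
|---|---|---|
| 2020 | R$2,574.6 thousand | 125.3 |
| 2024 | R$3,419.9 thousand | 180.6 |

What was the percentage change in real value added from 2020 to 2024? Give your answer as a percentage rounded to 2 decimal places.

-7.84%

Deflate each year: 2020 → 2574.6/1.253 = 2054.75; 2024 → 3419.9/1.806 = 1893.63.
So real value added changed by 1893.63/2054.75 − 1 = -0.0784, i.e. -7.84%.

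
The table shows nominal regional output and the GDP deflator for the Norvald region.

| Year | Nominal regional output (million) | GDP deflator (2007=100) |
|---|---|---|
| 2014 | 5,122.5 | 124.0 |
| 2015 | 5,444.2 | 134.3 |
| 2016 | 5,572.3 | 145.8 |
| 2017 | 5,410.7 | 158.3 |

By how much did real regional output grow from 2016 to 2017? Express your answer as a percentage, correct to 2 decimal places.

-10.57%

Real regional output 2016 = 5572.3/1.458 = 3821.88.
Real regional output 2017 = 5410.7/1.583 = 3418.00.
Change = 3418.00/3821.88 − 1 = -0.1057.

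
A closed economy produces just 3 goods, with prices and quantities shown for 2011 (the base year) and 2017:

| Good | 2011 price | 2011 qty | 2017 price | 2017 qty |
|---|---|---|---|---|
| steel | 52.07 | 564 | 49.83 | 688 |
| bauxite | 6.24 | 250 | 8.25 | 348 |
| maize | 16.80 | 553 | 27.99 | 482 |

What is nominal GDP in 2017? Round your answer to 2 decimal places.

50645.22

Nominal GDP 2017 = Σ (p_2017 × q_2017) = 49.83·688 + 8.25·348 + 27.99·482 = 50645.22.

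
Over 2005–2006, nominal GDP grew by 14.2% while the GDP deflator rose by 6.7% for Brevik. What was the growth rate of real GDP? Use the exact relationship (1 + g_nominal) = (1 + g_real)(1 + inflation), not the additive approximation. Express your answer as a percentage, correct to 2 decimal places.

7.03%

(1 + g_nom) = (1 + g_real)(1 + π), so g_real = 1.1420 / 1.0670 − 1 = 0.07029.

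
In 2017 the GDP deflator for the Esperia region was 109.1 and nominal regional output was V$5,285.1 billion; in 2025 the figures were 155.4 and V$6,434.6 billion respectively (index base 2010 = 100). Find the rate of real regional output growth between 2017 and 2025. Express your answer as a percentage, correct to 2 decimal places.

-14.52%

Real regional output 2017 = 5285.1 / 1.091 = 4844.27.
Real regional output 2025 = 6434.6 / 1.554 = 4140.67.
Real growth = 4140.67 / 4844.27 − 1 = -0.1452.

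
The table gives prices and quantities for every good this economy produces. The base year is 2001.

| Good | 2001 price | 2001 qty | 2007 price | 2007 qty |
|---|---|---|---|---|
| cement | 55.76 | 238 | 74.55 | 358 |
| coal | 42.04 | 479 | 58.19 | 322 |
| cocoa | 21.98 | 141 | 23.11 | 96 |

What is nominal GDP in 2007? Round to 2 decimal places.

47644.64

Nominal GDP 2007 = Σ (p_2007 × q_2007) = 74.55·358 + 58.19·322 + 23.11·96 = 47644.64.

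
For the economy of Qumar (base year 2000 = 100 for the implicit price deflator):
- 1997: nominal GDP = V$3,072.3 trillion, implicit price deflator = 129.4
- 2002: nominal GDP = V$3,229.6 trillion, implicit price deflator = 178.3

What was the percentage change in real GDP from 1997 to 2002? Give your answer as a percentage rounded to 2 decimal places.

Deflate each year: 1997 → 3072.3/1.294 = 2374.27; 2002 → 3229.6/1.783 = 1811.33.
So real GDP changed by 1811.33/2374.27 − 1 = -0.2371, i.e. -23.71%.

-23.71%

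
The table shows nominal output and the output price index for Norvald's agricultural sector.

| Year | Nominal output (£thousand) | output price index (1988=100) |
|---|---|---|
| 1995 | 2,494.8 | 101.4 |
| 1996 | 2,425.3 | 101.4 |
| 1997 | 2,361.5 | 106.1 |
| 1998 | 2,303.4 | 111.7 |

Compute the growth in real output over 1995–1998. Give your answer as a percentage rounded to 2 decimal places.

Real output 1995 = 2494.8/1.014 = 2460.36.
Real output 1998 = 2303.4/1.117 = 2062.13.
Change = 2062.13/2460.36 − 1 = -0.1619.

-16.19%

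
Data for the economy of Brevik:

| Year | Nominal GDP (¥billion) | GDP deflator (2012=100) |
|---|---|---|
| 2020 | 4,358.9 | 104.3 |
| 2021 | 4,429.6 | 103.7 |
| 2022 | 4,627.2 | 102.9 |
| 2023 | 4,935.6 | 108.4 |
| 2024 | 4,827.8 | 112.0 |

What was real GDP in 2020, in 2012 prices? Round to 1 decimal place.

¥4,179.2 billion

Real GDP 2020 = 4358.9 / 1.043 = 4179.19.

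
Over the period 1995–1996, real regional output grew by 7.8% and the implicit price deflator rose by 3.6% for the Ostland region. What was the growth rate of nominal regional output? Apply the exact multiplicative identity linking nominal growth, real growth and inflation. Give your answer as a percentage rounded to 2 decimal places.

(1 + g_nom) = (1 + g_real)(1 + π) = 1.0780 × 1.0360 = 1.11681.

11.68%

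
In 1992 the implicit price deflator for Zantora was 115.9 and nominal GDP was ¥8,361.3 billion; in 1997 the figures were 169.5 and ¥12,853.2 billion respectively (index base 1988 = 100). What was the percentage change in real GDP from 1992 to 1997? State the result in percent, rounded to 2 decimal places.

5.11%

Deflate each year: 1992 → 8361.3/1.159 = 7214.24; 1997 → 12853.2/1.695 = 7583.01.
So real GDP changed by 7583.01/7214.24 − 1 = 0.0511, i.e. 5.11%.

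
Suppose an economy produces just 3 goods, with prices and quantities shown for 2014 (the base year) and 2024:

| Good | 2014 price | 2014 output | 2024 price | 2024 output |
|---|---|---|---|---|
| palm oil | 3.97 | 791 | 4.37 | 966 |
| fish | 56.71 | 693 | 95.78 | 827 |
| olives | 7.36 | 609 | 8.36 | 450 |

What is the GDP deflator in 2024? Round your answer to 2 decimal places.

Nominal GDP 2024 = 4.37·966 + 95.78·827 + 8.36·450 = 87193.48.
Real GDP 2024 (at 2014 prices) = 3.97·966 + 56.71·827 + 7.36·450 = 54046.19.
Deflator = Nominal/Real × 100 = 87193.48/54046.19 × 100 = 161.331.

161.33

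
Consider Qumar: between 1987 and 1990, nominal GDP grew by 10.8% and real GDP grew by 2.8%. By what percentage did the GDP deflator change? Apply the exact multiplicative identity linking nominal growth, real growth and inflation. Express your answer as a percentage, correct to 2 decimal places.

7.78%

(1 + g_nom) = (1 + g_real)(1 + π), so π = 1.1080 / 1.0280 − 1 = 0.07782.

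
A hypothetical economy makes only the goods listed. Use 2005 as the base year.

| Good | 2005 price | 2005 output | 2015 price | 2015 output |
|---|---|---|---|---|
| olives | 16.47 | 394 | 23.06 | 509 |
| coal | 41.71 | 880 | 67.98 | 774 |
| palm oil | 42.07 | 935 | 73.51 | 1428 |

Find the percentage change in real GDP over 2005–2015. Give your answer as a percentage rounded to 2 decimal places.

Real GDP 2005 = Nominal GDP 2005 = 16.47·394 + 41.71·880 + 42.07·935 = 82529.43.
Real GDP 2015 (at 2005 prices) = 16.47·509 + 41.71·774 + 42.07·1428 = 100742.73.
Real growth = 100742.73/82529.43 − 1 = 0.2207.

22.07%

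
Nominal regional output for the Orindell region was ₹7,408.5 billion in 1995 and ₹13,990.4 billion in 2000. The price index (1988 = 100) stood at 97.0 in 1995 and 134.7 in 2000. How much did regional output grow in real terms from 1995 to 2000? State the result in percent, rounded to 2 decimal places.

Real regional output 1995 = 7408.5 / 0.970 = 7637.63.
Real regional output 2000 = 13990.4 / 1.347 = 10386.34.
Real growth = 10386.34 / 7637.63 − 1 = 0.3599.

35.99%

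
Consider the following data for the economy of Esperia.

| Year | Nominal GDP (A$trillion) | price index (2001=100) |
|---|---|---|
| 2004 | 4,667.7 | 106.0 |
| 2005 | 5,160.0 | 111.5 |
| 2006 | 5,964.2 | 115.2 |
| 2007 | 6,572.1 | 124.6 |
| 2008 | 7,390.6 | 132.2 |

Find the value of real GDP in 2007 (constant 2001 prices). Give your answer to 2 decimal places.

A$5,274.56 trillion

Real GDP 2007 = 6572.1 / 1.246 = 5274.56.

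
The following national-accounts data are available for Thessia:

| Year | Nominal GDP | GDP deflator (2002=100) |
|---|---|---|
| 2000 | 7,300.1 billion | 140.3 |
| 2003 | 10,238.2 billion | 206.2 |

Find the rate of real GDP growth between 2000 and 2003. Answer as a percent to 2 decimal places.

Real GDP 2000 = 7300.1 / 1.403 = 5203.21.
Real GDP 2003 = 10238.2 / 2.062 = 4965.18.
Real growth = 4965.18 / 5203.21 − 1 = -0.0457.

-4.57%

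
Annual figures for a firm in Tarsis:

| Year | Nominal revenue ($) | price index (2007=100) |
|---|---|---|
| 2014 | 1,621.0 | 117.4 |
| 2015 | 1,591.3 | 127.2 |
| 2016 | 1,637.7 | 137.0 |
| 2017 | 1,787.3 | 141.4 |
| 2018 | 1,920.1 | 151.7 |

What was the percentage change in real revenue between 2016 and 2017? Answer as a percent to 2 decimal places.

Real revenue 2016 = 1637.7/1.370 = 1195.40.
Real revenue 2017 = 1787.3/1.414 = 1264.00.
Change = 1264.00/1195.40 − 1 = 0.0574.

5.74%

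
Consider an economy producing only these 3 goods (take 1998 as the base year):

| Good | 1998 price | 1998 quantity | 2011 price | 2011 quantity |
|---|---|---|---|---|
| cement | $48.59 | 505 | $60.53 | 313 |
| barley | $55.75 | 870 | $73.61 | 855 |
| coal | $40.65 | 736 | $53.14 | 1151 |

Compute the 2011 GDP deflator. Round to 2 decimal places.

Nominal GDP 2011 = 60.53·313 + 73.61·855 + 53.14·1151 = 143046.58.
Real GDP 2011 (at 1998 prices) = 48.59·313 + 55.75·855 + 40.65·1151 = 109663.07.
Deflator = Nominal/Real × 100 = 143046.58/109663.07 × 100 = 130.442.

130.44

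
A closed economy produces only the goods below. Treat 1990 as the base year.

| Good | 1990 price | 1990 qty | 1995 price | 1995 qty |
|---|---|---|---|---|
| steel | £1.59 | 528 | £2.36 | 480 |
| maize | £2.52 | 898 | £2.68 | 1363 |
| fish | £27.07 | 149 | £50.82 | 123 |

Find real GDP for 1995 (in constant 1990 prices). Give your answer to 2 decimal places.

£7527.57

Real GDP 1995 = Σ (p_1990 × q_1995) = 1.59·480 + 2.52·1363 + 27.07·123 = 7527.57.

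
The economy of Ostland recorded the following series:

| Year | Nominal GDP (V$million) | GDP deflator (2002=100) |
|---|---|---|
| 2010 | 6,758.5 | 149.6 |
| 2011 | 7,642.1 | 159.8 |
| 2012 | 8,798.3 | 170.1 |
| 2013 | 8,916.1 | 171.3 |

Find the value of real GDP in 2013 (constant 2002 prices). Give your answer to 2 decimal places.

V$5,204.96 million

Real GDP 2013 = 8916.1 / 1.713 = 5204.96.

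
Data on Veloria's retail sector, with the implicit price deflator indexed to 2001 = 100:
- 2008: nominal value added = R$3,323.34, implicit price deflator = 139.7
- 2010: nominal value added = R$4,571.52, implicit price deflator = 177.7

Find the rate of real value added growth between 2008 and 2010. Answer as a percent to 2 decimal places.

Deflate each year: 2008 → 3323.34/1.397 = 2378.91; 2010 → 4571.52/1.777 = 2572.61.
So real value added changed by 2572.61/2378.91 − 1 = 0.0814, i.e. 8.14%.

8.14%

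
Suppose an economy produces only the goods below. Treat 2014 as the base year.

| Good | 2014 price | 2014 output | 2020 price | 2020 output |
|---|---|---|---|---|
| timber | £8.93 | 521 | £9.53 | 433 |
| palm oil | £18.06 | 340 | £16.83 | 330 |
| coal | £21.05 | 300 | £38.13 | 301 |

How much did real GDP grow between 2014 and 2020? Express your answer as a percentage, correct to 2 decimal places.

-5.53%

Real GDP 2014 = Nominal GDP 2014 = 8.93·521 + 18.06·340 + 21.05·300 = 17107.93.
Real GDP 2020 (at 2014 prices) = 8.93·433 + 18.06·330 + 21.05·301 = 16162.54.
Real growth = 16162.54/17107.93 − 1 = -0.0553.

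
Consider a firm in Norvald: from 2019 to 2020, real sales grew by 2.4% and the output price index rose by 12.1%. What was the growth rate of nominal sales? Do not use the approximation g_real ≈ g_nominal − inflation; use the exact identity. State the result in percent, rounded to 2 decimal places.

14.79%

(1 + g_nom) = (1 + g_real)(1 + π) = 1.0240 × 1.1210 = 1.14790.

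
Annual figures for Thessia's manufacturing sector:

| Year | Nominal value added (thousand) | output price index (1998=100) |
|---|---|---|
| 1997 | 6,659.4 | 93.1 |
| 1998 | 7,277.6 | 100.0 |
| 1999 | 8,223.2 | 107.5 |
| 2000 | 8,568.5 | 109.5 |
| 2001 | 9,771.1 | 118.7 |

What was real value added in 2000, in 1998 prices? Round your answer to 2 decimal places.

Real value added 2000 = 8568.5 / 1.095 = 7825.11.

7,825.11 thousand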